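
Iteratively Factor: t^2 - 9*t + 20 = (t - 4)*(t - 5)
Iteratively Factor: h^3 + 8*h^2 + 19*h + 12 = (h + 1)*(h^2 + 7*h + 12) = (h + 1)*(h + 4)*(h + 3)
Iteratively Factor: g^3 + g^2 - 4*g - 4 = (g + 2)*(g^2 - g - 2) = (g + 1)*(g + 2)*(g - 2)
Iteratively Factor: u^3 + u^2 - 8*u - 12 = (u + 2)*(u^2 - u - 6) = (u + 2)^2*(u - 3)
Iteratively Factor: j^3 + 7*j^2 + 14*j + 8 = (j + 4)*(j^2 + 3*j + 2) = (j + 1)*(j + 4)*(j + 2)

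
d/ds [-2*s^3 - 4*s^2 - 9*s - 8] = -6*s^2 - 8*s - 9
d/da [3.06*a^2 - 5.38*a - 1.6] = 6.12*a - 5.38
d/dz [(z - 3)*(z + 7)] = 2*z + 4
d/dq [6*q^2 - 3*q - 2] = 12*q - 3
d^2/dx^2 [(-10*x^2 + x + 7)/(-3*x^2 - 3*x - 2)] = 2*(-99*x^3 - 369*x^2 - 171*x + 25)/(27*x^6 + 81*x^5 + 135*x^4 + 135*x^3 + 90*x^2 + 36*x + 8)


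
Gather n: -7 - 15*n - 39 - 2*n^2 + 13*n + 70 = -2*n^2 - 2*n + 24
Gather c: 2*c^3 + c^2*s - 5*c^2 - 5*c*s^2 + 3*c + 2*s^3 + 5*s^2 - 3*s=2*c^3 + c^2*(s - 5) + c*(3 - 5*s^2) + 2*s^3 + 5*s^2 - 3*s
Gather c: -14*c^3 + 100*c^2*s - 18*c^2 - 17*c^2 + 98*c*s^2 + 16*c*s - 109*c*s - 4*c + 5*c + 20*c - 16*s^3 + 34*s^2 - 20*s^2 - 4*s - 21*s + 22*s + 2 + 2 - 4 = -14*c^3 + c^2*(100*s - 35) + c*(98*s^2 - 93*s + 21) - 16*s^3 + 14*s^2 - 3*s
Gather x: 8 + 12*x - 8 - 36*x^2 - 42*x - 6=-36*x^2 - 30*x - 6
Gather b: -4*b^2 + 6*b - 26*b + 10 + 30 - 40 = -4*b^2 - 20*b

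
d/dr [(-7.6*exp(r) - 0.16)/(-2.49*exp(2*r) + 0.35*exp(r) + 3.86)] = (-(4.98*exp(r) - 0.35)*(7.6*exp(r) + 0.16) + 18.924*exp(2*r) - 2.66*exp(r) - 29.336)*exp(r)/(-2.49*exp(2*r) + 0.35*exp(r) + 3.86)^2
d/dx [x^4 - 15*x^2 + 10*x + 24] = 4*x^3 - 30*x + 10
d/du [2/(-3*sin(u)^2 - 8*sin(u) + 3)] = 4*(3*sin(u) + 4)*cos(u)/(3*sin(u)^2 + 8*sin(u) - 3)^2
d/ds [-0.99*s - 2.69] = -0.990000000000000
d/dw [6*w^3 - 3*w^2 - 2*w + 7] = 18*w^2 - 6*w - 2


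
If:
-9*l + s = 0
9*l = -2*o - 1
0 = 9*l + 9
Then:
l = -1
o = 4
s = -9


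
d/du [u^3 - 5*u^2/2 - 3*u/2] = 3*u^2 - 5*u - 3/2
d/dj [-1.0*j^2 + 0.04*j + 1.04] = 0.04 - 2.0*j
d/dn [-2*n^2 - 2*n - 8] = -4*n - 2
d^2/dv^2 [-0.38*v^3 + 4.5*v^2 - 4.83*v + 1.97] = 9.0 - 2.28*v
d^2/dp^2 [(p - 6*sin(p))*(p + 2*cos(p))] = 6*p*sin(p) - 2*p*cos(p) - 4*sin(p) + 24*sin(2*p) - 12*cos(p) + 2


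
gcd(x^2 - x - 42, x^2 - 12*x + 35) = x - 7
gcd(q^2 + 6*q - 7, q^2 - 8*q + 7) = q - 1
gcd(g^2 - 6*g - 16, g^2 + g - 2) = g + 2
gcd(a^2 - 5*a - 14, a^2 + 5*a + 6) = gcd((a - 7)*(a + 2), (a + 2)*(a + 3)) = a + 2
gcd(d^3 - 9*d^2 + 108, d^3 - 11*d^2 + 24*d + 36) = d^2 - 12*d + 36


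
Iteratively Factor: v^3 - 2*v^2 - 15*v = (v + 3)*(v^2 - 5*v) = v*(v + 3)*(v - 5)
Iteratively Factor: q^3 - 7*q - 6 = (q - 3)*(q^2 + 3*q + 2) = (q - 3)*(q + 2)*(q + 1)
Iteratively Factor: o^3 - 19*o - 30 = (o + 3)*(o^2 - 3*o - 10) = (o + 2)*(o + 3)*(o - 5)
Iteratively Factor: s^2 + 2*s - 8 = (s + 4)*(s - 2)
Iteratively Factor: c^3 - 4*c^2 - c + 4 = (c + 1)*(c^2 - 5*c + 4) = (c - 1)*(c + 1)*(c - 4)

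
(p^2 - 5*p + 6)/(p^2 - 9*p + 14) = (p - 3)/(p - 7)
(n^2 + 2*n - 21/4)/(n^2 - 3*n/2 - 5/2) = (-4*n^2 - 8*n + 21)/(2*(-2*n^2 + 3*n + 5))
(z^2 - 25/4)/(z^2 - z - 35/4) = (2*z - 5)/(2*z - 7)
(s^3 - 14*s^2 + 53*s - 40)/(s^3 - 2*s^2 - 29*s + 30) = (s^2 - 13*s + 40)/(s^2 - s - 30)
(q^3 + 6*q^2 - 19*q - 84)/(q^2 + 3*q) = q + 3 - 28/q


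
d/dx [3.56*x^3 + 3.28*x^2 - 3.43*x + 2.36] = 10.68*x^2 + 6.56*x - 3.43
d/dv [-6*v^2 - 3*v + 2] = -12*v - 3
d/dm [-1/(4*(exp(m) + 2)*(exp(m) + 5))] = (2*exp(m) + 7)*exp(m)/(4*(exp(m) + 2)^2*(exp(m) + 5)^2)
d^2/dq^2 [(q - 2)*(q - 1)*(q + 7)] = 6*q + 8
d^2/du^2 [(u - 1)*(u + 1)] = 2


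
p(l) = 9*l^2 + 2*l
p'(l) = 18*l + 2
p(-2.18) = 38.41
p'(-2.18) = -37.24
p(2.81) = 76.68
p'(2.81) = 52.58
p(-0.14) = -0.10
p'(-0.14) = -0.52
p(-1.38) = 14.38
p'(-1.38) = -22.84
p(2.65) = 68.50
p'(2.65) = 49.70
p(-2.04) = 33.37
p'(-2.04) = -34.72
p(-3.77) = 120.38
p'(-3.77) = -65.86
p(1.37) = 19.63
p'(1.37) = 26.66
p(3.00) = 87.00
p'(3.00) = 56.00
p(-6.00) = 312.00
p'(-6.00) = -106.00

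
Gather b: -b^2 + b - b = -b^2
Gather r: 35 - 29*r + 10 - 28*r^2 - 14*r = -28*r^2 - 43*r + 45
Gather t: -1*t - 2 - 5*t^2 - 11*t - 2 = -5*t^2 - 12*t - 4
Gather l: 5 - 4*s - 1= 4 - 4*s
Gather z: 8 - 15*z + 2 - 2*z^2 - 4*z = -2*z^2 - 19*z + 10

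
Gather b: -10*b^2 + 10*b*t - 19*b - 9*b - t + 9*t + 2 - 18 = -10*b^2 + b*(10*t - 28) + 8*t - 16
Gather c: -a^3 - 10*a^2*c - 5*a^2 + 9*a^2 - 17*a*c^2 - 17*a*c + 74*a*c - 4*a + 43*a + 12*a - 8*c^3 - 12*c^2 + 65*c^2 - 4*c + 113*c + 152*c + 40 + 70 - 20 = -a^3 + 4*a^2 + 51*a - 8*c^3 + c^2*(53 - 17*a) + c*(-10*a^2 + 57*a + 261) + 90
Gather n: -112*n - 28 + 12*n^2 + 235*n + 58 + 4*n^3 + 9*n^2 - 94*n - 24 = 4*n^3 + 21*n^2 + 29*n + 6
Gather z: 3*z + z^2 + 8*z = z^2 + 11*z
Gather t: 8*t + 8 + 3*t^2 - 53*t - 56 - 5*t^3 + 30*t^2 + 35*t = -5*t^3 + 33*t^2 - 10*t - 48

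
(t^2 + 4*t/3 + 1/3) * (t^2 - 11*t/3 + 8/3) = t^4 - 7*t^3/3 - 17*t^2/9 + 7*t/3 + 8/9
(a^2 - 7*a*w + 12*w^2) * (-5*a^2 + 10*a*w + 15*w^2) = -5*a^4 + 45*a^3*w - 115*a^2*w^2 + 15*a*w^3 + 180*w^4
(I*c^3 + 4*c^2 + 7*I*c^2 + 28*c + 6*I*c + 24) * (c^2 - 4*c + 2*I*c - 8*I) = I*c^5 + 2*c^4 + 3*I*c^4 + 6*c^3 - 14*I*c^3 - 44*c^2 - 48*c - 176*I*c - 192*I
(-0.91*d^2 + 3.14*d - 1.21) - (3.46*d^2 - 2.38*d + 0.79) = -4.37*d^2 + 5.52*d - 2.0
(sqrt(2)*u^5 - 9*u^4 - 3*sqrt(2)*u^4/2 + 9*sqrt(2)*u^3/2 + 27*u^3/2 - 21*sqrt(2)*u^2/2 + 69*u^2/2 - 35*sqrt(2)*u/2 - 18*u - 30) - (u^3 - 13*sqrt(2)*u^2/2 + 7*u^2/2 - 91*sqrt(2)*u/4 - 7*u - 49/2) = sqrt(2)*u^5 - 9*u^4 - 3*sqrt(2)*u^4/2 + 9*sqrt(2)*u^3/2 + 25*u^3/2 - 4*sqrt(2)*u^2 + 31*u^2 - 11*u + 21*sqrt(2)*u/4 - 11/2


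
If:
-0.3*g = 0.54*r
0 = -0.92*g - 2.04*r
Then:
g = 0.00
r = 0.00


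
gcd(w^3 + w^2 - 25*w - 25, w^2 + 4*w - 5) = w + 5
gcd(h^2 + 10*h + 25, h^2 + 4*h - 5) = h + 5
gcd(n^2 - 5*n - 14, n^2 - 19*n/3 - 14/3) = n - 7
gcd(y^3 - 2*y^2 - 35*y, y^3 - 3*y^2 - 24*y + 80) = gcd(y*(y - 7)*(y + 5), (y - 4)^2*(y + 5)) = y + 5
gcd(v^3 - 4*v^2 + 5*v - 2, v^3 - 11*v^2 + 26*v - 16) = v^2 - 3*v + 2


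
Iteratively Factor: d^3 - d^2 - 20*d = (d - 5)*(d^2 + 4*d) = (d - 5)*(d + 4)*(d)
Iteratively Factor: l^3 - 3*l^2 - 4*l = (l)*(l^2 - 3*l - 4) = l*(l + 1)*(l - 4)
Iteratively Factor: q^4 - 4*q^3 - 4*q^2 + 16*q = (q)*(q^3 - 4*q^2 - 4*q + 16) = q*(q + 2)*(q^2 - 6*q + 8) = q*(q - 4)*(q + 2)*(q - 2)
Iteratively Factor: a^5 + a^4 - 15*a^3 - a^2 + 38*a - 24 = (a - 1)*(a^4 + 2*a^3 - 13*a^2 - 14*a + 24) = (a - 1)*(a + 4)*(a^3 - 2*a^2 - 5*a + 6) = (a - 3)*(a - 1)*(a + 4)*(a^2 + a - 2) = (a - 3)*(a - 1)^2*(a + 4)*(a + 2)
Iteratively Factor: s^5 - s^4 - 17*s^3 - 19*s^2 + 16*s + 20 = (s + 1)*(s^4 - 2*s^3 - 15*s^2 - 4*s + 20) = (s + 1)*(s + 2)*(s^3 - 4*s^2 - 7*s + 10) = (s - 1)*(s + 1)*(s + 2)*(s^2 - 3*s - 10) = (s - 1)*(s + 1)*(s + 2)^2*(s - 5)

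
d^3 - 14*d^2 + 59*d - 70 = (d - 7)*(d - 5)*(d - 2)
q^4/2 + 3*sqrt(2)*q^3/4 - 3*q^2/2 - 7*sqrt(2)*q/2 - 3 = (q/2 + sqrt(2)/2)*(q - 3*sqrt(2)/2)*(q + sqrt(2))^2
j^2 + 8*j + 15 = (j + 3)*(j + 5)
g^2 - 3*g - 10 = (g - 5)*(g + 2)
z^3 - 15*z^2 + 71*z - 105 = (z - 7)*(z - 5)*(z - 3)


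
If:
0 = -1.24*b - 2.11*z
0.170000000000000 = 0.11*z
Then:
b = -2.63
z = 1.55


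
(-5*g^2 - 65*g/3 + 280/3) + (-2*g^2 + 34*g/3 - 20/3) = -7*g^2 - 31*g/3 + 260/3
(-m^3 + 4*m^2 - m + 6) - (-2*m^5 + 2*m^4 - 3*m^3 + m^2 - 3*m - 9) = 2*m^5 - 2*m^4 + 2*m^3 + 3*m^2 + 2*m + 15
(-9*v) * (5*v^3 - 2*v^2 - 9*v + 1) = -45*v^4 + 18*v^3 + 81*v^2 - 9*v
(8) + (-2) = 6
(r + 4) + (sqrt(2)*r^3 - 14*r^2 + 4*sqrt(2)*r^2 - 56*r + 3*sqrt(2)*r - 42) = sqrt(2)*r^3 - 14*r^2 + 4*sqrt(2)*r^2 - 55*r + 3*sqrt(2)*r - 38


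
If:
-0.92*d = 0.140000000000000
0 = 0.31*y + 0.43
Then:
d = -0.15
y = -1.39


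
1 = 1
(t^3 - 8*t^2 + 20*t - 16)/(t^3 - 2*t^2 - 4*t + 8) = (t - 4)/(t + 2)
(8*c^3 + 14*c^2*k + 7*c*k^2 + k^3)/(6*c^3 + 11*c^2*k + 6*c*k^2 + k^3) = (4*c + k)/(3*c + k)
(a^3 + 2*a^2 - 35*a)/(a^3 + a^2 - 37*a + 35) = a/(a - 1)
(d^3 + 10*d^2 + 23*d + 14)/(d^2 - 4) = (d^2 + 8*d + 7)/(d - 2)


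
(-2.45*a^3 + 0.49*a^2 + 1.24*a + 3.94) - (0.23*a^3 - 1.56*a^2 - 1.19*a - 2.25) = -2.68*a^3 + 2.05*a^2 + 2.43*a + 6.19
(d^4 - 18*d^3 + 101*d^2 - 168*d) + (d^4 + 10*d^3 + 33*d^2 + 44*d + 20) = 2*d^4 - 8*d^3 + 134*d^2 - 124*d + 20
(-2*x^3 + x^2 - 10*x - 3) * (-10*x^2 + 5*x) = 20*x^5 - 20*x^4 + 105*x^3 - 20*x^2 - 15*x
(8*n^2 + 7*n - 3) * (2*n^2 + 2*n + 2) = 16*n^4 + 30*n^3 + 24*n^2 + 8*n - 6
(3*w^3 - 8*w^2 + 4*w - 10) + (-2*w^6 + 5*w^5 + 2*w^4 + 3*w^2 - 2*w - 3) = -2*w^6 + 5*w^5 + 2*w^4 + 3*w^3 - 5*w^2 + 2*w - 13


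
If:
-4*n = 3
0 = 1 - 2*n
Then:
No Solution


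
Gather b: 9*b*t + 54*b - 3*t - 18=b*(9*t + 54) - 3*t - 18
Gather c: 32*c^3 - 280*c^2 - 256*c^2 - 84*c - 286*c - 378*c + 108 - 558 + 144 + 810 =32*c^3 - 536*c^2 - 748*c + 504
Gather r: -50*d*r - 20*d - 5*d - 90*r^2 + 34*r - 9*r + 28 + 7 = -25*d - 90*r^2 + r*(25 - 50*d) + 35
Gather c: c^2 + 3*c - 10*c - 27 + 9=c^2 - 7*c - 18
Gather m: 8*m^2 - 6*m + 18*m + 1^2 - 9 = 8*m^2 + 12*m - 8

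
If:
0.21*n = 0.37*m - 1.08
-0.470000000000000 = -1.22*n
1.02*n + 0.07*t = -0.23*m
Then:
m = 3.14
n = 0.39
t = -15.92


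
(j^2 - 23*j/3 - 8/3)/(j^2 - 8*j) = (j + 1/3)/j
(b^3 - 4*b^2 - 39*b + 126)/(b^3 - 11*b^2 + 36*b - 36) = (b^2 - b - 42)/(b^2 - 8*b + 12)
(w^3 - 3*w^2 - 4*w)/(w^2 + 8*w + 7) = w*(w - 4)/(w + 7)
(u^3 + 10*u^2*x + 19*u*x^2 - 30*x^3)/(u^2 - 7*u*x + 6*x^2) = (-u^2 - 11*u*x - 30*x^2)/(-u + 6*x)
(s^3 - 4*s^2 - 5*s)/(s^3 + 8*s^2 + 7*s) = (s - 5)/(s + 7)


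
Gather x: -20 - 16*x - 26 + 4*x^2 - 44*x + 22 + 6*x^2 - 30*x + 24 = 10*x^2 - 90*x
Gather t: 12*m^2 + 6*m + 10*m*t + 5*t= 12*m^2 + 6*m + t*(10*m + 5)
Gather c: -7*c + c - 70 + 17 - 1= -6*c - 54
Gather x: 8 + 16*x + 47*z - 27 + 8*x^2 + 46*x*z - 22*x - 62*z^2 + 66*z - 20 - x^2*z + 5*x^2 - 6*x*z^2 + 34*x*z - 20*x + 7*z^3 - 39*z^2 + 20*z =x^2*(13 - z) + x*(-6*z^2 + 80*z - 26) + 7*z^3 - 101*z^2 + 133*z - 39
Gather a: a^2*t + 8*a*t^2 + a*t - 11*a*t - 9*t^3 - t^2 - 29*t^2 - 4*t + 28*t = a^2*t + a*(8*t^2 - 10*t) - 9*t^3 - 30*t^2 + 24*t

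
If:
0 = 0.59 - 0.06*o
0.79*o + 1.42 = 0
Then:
No Solution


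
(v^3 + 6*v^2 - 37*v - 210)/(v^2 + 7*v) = v - 1 - 30/v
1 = 1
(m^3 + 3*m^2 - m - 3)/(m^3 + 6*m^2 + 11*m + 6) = (m - 1)/(m + 2)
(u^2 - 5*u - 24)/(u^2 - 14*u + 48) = (u + 3)/(u - 6)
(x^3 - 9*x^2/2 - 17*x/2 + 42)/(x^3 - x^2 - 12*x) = (x - 7/2)/x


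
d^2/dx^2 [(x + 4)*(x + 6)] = 2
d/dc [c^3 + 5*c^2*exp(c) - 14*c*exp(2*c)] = 5*c^2*exp(c) + 3*c^2 - 28*c*exp(2*c) + 10*c*exp(c) - 14*exp(2*c)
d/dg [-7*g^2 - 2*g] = -14*g - 2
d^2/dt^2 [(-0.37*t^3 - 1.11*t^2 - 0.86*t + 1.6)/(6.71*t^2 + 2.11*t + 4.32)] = (-27.854496*t^3 + 605.050368*t^2 + 244.061184*t - 104.264704)/(302.111711*t^6 + 285.002553*t^5 + 673.133109*t^4 + 376.371883*t^3 + 433.373328*t^2 + 118.132992*t + 80.621568)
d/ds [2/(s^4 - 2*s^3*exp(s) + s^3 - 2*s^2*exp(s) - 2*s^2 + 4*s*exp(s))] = 2*(2*s^3*exp(s) - 4*s^3 + 8*s^2*exp(s) - 3*s^2 + 4*s - 4*exp(s))/(s^2*(s^3 - 2*s^2*exp(s) + s^2 - 2*s*exp(s) - 2*s + 4*exp(s))^2)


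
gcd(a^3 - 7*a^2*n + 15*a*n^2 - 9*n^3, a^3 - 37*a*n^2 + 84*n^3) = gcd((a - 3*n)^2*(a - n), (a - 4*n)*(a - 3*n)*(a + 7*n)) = a - 3*n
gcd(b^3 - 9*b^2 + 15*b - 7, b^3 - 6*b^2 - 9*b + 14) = b^2 - 8*b + 7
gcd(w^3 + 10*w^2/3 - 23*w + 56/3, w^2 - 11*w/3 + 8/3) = w^2 - 11*w/3 + 8/3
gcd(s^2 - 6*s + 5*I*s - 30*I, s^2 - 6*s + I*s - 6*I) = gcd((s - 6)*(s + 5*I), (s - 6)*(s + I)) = s - 6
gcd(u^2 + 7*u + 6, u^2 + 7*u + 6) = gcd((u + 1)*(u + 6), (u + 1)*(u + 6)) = u^2 + 7*u + 6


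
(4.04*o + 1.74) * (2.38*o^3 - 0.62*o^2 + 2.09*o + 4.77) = 9.6152*o^4 + 1.6364*o^3 + 7.3648*o^2 + 22.9074*o + 8.2998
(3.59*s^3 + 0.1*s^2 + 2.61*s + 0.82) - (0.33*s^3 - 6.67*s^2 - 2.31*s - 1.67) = 3.26*s^3 + 6.77*s^2 + 4.92*s + 2.49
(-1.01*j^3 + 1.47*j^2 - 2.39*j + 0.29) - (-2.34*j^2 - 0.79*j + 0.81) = -1.01*j^3 + 3.81*j^2 - 1.6*j - 0.52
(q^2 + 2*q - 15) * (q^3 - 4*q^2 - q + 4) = q^5 - 2*q^4 - 24*q^3 + 62*q^2 + 23*q - 60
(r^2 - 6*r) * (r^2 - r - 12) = r^4 - 7*r^3 - 6*r^2 + 72*r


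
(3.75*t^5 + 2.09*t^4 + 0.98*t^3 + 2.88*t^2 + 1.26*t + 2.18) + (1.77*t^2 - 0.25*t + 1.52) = 3.75*t^5 + 2.09*t^4 + 0.98*t^3 + 4.65*t^2 + 1.01*t + 3.7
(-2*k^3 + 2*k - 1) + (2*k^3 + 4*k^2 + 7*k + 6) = 4*k^2 + 9*k + 5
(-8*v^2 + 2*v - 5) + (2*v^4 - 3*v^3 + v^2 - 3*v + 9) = 2*v^4 - 3*v^3 - 7*v^2 - v + 4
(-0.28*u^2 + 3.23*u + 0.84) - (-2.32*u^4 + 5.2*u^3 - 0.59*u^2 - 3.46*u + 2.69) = 2.32*u^4 - 5.2*u^3 + 0.31*u^2 + 6.69*u - 1.85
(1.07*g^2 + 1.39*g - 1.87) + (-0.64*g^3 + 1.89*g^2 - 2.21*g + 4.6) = -0.64*g^3 + 2.96*g^2 - 0.82*g + 2.73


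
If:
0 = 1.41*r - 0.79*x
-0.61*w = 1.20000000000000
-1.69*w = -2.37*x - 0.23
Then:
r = -0.84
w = -1.97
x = -1.50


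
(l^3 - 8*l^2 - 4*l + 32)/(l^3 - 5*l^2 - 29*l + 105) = (l^3 - 8*l^2 - 4*l + 32)/(l^3 - 5*l^2 - 29*l + 105)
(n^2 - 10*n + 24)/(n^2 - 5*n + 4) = (n - 6)/(n - 1)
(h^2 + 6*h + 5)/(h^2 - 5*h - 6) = (h + 5)/(h - 6)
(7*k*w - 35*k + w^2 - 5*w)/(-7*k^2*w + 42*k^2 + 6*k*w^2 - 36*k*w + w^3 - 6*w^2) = (w - 5)/(-k*w + 6*k + w^2 - 6*w)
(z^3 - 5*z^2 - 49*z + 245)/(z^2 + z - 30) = (z^2 - 49)/(z + 6)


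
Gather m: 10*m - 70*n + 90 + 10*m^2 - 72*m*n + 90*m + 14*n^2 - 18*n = 10*m^2 + m*(100 - 72*n) + 14*n^2 - 88*n + 90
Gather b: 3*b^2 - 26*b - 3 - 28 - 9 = 3*b^2 - 26*b - 40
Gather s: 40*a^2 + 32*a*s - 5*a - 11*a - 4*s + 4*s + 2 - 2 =40*a^2 + 32*a*s - 16*a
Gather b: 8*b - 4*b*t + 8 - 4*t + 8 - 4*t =b*(8 - 4*t) - 8*t + 16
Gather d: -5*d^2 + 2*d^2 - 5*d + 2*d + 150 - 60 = -3*d^2 - 3*d + 90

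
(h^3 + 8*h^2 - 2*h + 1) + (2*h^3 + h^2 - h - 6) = 3*h^3 + 9*h^2 - 3*h - 5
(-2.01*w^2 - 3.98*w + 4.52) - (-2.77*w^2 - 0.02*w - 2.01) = 0.76*w^2 - 3.96*w + 6.53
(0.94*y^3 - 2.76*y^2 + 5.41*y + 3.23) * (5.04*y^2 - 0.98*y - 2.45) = 4.7376*y^5 - 14.8316*y^4 + 27.6682*y^3 + 17.7394*y^2 - 16.4199*y - 7.9135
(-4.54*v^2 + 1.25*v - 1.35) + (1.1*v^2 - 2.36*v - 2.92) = -3.44*v^2 - 1.11*v - 4.27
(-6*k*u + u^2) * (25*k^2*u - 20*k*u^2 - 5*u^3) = -150*k^3*u^2 + 145*k^2*u^3 + 10*k*u^4 - 5*u^5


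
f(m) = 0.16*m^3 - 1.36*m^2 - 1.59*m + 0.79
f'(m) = 0.48*m^2 - 2.72*m - 1.59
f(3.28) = -13.41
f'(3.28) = -5.35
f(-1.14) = 0.60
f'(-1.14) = 2.13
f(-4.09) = -26.40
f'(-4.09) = 17.56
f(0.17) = 0.48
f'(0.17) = -2.04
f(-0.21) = 1.06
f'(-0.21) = -1.00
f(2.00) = -6.55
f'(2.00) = -5.11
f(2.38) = -8.54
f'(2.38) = -5.34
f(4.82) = -20.55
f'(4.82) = -3.55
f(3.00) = -11.90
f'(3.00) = -5.43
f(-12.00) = -452.45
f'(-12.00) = 100.17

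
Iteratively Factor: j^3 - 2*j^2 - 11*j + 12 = (j - 4)*(j^2 + 2*j - 3) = (j - 4)*(j + 3)*(j - 1)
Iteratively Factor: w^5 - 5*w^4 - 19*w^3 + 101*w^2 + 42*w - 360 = (w - 3)*(w^4 - 2*w^3 - 25*w^2 + 26*w + 120) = (w - 3)*(w + 2)*(w^3 - 4*w^2 - 17*w + 60) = (w - 3)^2*(w + 2)*(w^2 - w - 20) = (w - 5)*(w - 3)^2*(w + 2)*(w + 4)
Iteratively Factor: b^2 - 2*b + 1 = (b - 1)*(b - 1)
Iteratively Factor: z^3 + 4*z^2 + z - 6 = (z + 2)*(z^2 + 2*z - 3) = (z + 2)*(z + 3)*(z - 1)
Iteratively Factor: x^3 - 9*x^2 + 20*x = (x - 5)*(x^2 - 4*x) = x*(x - 5)*(x - 4)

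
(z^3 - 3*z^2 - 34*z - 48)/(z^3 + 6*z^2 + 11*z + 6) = (z - 8)/(z + 1)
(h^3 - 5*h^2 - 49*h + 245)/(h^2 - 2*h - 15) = (h^2 - 49)/(h + 3)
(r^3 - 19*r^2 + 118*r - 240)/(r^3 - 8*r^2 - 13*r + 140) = (r^2 - 14*r + 48)/(r^2 - 3*r - 28)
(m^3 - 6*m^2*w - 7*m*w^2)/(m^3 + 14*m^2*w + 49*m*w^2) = (m^2 - 6*m*w - 7*w^2)/(m^2 + 14*m*w + 49*w^2)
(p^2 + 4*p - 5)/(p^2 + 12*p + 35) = (p - 1)/(p + 7)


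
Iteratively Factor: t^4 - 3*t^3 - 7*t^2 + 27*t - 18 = (t + 3)*(t^3 - 6*t^2 + 11*t - 6) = (t - 2)*(t + 3)*(t^2 - 4*t + 3) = (t - 3)*(t - 2)*(t + 3)*(t - 1)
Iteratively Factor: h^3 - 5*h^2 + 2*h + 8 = (h + 1)*(h^2 - 6*h + 8) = (h - 2)*(h + 1)*(h - 4)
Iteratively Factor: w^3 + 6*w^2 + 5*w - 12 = (w + 3)*(w^2 + 3*w - 4) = (w - 1)*(w + 3)*(w + 4)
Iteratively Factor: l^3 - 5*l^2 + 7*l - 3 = (l - 3)*(l^2 - 2*l + 1) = (l - 3)*(l - 1)*(l - 1)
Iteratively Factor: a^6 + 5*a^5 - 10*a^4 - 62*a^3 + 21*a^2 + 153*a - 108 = (a - 1)*(a^5 + 6*a^4 - 4*a^3 - 66*a^2 - 45*a + 108) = (a - 3)*(a - 1)*(a^4 + 9*a^3 + 23*a^2 + 3*a - 36) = (a - 3)*(a - 1)*(a + 4)*(a^3 + 5*a^2 + 3*a - 9) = (a - 3)*(a - 1)*(a + 3)*(a + 4)*(a^2 + 2*a - 3) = (a - 3)*(a - 1)^2*(a + 3)*(a + 4)*(a + 3)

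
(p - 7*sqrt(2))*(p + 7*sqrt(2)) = p^2 - 98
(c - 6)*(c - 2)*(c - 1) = c^3 - 9*c^2 + 20*c - 12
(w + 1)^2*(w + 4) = w^3 + 6*w^2 + 9*w + 4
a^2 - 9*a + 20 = (a - 5)*(a - 4)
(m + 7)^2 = m^2 + 14*m + 49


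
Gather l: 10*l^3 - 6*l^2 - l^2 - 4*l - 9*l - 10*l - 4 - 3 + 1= 10*l^3 - 7*l^2 - 23*l - 6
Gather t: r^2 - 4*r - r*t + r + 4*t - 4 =r^2 - 3*r + t*(4 - r) - 4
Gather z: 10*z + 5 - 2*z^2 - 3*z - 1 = -2*z^2 + 7*z + 4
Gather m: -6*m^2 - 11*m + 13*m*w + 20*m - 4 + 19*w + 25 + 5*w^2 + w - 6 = -6*m^2 + m*(13*w + 9) + 5*w^2 + 20*w + 15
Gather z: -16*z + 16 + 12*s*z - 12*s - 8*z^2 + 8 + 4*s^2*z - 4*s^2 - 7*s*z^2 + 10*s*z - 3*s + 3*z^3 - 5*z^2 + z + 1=-4*s^2 - 15*s + 3*z^3 + z^2*(-7*s - 13) + z*(4*s^2 + 22*s - 15) + 25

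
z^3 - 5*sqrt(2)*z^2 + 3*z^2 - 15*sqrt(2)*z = z*(z + 3)*(z - 5*sqrt(2))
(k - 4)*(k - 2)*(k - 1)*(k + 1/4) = k^4 - 27*k^3/4 + 49*k^2/4 - 9*k/2 - 2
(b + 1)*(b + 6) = b^2 + 7*b + 6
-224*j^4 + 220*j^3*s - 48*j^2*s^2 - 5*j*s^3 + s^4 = (-8*j + s)*(-2*j + s)^2*(7*j + s)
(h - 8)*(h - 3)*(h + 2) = h^3 - 9*h^2 + 2*h + 48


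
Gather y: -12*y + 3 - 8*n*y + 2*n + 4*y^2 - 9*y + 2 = 2*n + 4*y^2 + y*(-8*n - 21) + 5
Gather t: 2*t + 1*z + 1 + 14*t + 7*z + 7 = 16*t + 8*z + 8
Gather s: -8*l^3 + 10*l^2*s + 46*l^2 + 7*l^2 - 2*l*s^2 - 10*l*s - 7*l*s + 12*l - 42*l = -8*l^3 + 53*l^2 - 2*l*s^2 - 30*l + s*(10*l^2 - 17*l)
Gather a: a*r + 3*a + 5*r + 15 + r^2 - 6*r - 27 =a*(r + 3) + r^2 - r - 12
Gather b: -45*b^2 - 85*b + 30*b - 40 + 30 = -45*b^2 - 55*b - 10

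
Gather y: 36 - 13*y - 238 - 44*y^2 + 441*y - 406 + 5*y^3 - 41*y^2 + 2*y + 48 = 5*y^3 - 85*y^2 + 430*y - 560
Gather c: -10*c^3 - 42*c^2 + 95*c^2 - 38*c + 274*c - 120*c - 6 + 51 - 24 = -10*c^3 + 53*c^2 + 116*c + 21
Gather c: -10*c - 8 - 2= -10*c - 10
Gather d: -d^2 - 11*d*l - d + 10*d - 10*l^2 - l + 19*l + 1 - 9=-d^2 + d*(9 - 11*l) - 10*l^2 + 18*l - 8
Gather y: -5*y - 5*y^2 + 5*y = -5*y^2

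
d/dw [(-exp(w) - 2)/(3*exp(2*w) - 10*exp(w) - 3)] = (3*exp(2*w) + 12*exp(w) - 17)*exp(w)/(9*exp(4*w) - 60*exp(3*w) + 82*exp(2*w) + 60*exp(w) + 9)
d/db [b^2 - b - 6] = 2*b - 1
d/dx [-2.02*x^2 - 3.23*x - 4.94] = -4.04*x - 3.23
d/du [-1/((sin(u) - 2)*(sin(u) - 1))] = (2*sin(u) - 3)*cos(u)/((sin(u) - 2)^2*(sin(u) - 1)^2)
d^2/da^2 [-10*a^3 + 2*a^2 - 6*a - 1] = 4 - 60*a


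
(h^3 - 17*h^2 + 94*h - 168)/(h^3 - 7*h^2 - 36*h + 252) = (h - 4)/(h + 6)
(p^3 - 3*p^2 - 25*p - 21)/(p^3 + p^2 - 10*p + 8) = (p^3 - 3*p^2 - 25*p - 21)/(p^3 + p^2 - 10*p + 8)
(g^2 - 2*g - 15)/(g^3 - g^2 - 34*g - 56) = (-g^2 + 2*g + 15)/(-g^3 + g^2 + 34*g + 56)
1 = 1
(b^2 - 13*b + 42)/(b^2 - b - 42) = (b - 6)/(b + 6)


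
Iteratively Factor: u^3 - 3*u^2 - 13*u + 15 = (u - 5)*(u^2 + 2*u - 3) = (u - 5)*(u + 3)*(u - 1)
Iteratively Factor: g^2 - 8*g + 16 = (g - 4)*(g - 4)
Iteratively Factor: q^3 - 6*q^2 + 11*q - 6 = (q - 1)*(q^2 - 5*q + 6) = (q - 3)*(q - 1)*(q - 2)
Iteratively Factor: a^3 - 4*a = (a + 2)*(a^2 - 2*a) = a*(a + 2)*(a - 2)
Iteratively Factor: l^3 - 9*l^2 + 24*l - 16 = (l - 4)*(l^2 - 5*l + 4) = (l - 4)*(l - 1)*(l - 4)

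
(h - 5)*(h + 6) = h^2 + h - 30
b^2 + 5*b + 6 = (b + 2)*(b + 3)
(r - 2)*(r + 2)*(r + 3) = r^3 + 3*r^2 - 4*r - 12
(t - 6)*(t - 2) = t^2 - 8*t + 12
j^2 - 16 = (j - 4)*(j + 4)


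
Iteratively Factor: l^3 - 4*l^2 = (l)*(l^2 - 4*l) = l*(l - 4)*(l)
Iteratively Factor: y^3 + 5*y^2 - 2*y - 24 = (y + 3)*(y^2 + 2*y - 8) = (y + 3)*(y + 4)*(y - 2)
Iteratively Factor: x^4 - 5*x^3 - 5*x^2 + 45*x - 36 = (x - 4)*(x^3 - x^2 - 9*x + 9) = (x - 4)*(x - 1)*(x^2 - 9) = (x - 4)*(x - 1)*(x + 3)*(x - 3)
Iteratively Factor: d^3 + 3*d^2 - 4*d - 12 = (d + 2)*(d^2 + d - 6) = (d - 2)*(d + 2)*(d + 3)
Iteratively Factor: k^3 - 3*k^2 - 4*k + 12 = (k + 2)*(k^2 - 5*k + 6) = (k - 3)*(k + 2)*(k - 2)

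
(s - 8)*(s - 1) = s^2 - 9*s + 8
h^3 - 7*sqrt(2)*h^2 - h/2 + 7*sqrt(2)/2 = (h - 7*sqrt(2))*(h - sqrt(2)/2)*(h + sqrt(2)/2)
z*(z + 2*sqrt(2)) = z^2 + 2*sqrt(2)*z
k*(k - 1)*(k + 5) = k^3 + 4*k^2 - 5*k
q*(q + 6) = q^2 + 6*q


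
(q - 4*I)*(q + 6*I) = q^2 + 2*I*q + 24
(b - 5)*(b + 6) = b^2 + b - 30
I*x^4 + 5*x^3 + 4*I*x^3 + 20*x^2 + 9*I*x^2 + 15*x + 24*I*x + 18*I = (x + 3)*(x - 6*I)*(x + I)*(I*x + I)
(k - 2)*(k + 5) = k^2 + 3*k - 10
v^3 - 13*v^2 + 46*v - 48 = (v - 8)*(v - 3)*(v - 2)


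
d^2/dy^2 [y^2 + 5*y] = 2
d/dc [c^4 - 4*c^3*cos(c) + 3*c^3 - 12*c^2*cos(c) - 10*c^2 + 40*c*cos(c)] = 4*c^3*sin(c) + 4*c^3 - 12*sqrt(2)*c^2*cos(c + pi/4) + 9*c^2 - 40*c*sin(c) - 24*c*cos(c) - 20*c + 40*cos(c)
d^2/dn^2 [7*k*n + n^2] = 2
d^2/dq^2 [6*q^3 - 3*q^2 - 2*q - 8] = 36*q - 6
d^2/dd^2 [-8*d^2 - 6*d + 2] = -16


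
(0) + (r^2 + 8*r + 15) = r^2 + 8*r + 15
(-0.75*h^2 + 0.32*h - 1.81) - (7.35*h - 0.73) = -0.75*h^2 - 7.03*h - 1.08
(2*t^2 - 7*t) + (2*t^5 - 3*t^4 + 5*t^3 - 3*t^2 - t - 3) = 2*t^5 - 3*t^4 + 5*t^3 - t^2 - 8*t - 3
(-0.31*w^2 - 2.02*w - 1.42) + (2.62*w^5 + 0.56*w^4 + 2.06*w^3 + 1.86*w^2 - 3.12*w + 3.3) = 2.62*w^5 + 0.56*w^4 + 2.06*w^3 + 1.55*w^2 - 5.14*w + 1.88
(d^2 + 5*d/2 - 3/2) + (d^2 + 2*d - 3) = 2*d^2 + 9*d/2 - 9/2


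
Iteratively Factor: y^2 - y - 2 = (y - 2)*(y + 1)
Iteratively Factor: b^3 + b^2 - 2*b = (b - 1)*(b^2 + 2*b) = (b - 1)*(b + 2)*(b)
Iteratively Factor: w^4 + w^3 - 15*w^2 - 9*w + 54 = (w + 3)*(w^3 - 2*w^2 - 9*w + 18) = (w + 3)^2*(w^2 - 5*w + 6) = (w - 3)*(w + 3)^2*(w - 2)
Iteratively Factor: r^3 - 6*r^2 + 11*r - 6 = (r - 1)*(r^2 - 5*r + 6) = (r - 3)*(r - 1)*(r - 2)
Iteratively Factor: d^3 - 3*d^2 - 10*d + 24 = (d - 2)*(d^2 - d - 12) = (d - 4)*(d - 2)*(d + 3)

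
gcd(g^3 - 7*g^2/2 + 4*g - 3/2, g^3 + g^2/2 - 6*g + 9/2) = g^2 - 5*g/2 + 3/2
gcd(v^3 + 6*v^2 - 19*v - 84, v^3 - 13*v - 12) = v^2 - v - 12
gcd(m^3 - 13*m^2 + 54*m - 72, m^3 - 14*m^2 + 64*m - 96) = m^2 - 10*m + 24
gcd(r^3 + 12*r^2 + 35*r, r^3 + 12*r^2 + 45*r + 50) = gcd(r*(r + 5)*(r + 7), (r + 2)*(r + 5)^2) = r + 5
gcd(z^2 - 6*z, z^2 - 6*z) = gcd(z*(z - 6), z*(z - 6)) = z^2 - 6*z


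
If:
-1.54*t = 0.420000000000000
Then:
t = -0.27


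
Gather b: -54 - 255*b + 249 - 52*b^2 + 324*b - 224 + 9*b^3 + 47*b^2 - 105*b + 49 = 9*b^3 - 5*b^2 - 36*b + 20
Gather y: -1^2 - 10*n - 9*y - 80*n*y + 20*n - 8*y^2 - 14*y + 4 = 10*n - 8*y^2 + y*(-80*n - 23) + 3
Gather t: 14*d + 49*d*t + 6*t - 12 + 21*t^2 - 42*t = 14*d + 21*t^2 + t*(49*d - 36) - 12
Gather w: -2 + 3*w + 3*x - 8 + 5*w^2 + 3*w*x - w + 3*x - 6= 5*w^2 + w*(3*x + 2) + 6*x - 16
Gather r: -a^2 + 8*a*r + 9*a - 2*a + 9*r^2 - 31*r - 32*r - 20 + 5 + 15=-a^2 + 7*a + 9*r^2 + r*(8*a - 63)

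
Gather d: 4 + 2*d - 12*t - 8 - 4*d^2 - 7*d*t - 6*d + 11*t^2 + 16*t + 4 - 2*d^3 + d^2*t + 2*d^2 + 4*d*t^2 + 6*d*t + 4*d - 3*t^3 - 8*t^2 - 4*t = -2*d^3 + d^2*(t - 2) + d*(4*t^2 - t) - 3*t^3 + 3*t^2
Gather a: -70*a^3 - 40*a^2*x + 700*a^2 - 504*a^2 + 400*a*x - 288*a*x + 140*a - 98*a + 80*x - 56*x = -70*a^3 + a^2*(196 - 40*x) + a*(112*x + 42) + 24*x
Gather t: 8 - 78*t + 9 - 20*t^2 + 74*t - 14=-20*t^2 - 4*t + 3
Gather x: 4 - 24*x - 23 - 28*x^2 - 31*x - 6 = -28*x^2 - 55*x - 25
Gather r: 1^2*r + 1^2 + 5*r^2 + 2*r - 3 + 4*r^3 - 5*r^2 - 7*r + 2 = 4*r^3 - 4*r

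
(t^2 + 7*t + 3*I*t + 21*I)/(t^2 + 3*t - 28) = (t + 3*I)/(t - 4)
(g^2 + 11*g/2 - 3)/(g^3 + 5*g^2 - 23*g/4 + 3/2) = 2/(2*g - 1)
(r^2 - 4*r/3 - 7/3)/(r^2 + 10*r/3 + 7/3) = (3*r - 7)/(3*r + 7)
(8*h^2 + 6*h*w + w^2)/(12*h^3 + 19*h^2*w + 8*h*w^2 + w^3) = (2*h + w)/(3*h^2 + 4*h*w + w^2)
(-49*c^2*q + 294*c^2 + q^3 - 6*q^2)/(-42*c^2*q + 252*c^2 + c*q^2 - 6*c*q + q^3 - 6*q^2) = (-7*c + q)/(-6*c + q)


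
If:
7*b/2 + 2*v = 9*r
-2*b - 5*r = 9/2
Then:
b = -20*v/71 - 81/71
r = 8*v/71 - 63/142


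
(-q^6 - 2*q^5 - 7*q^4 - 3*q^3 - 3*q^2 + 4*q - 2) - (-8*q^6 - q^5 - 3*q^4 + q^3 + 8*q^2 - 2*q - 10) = 7*q^6 - q^5 - 4*q^4 - 4*q^3 - 11*q^2 + 6*q + 8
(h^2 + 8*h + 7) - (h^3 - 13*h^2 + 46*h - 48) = -h^3 + 14*h^2 - 38*h + 55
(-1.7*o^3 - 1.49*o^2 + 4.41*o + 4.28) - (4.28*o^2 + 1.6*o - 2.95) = -1.7*o^3 - 5.77*o^2 + 2.81*o + 7.23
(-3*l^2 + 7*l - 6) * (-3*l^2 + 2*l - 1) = 9*l^4 - 27*l^3 + 35*l^2 - 19*l + 6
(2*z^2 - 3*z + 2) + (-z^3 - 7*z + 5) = -z^3 + 2*z^2 - 10*z + 7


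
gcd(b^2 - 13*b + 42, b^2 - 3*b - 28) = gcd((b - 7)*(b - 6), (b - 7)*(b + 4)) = b - 7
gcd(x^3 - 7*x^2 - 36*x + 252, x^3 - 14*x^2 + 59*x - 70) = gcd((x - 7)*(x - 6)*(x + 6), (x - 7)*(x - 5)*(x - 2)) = x - 7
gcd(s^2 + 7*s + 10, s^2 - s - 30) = s + 5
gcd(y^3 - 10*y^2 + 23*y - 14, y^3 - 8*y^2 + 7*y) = y^2 - 8*y + 7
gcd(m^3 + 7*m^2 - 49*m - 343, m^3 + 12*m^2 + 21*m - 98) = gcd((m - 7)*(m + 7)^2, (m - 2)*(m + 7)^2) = m^2 + 14*m + 49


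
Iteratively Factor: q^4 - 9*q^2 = (q - 3)*(q^3 + 3*q^2) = q*(q - 3)*(q^2 + 3*q) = q*(q - 3)*(q + 3)*(q)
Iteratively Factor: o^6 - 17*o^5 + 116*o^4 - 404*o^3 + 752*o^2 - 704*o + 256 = (o - 1)*(o^5 - 16*o^4 + 100*o^3 - 304*o^2 + 448*o - 256) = (o - 2)*(o - 1)*(o^4 - 14*o^3 + 72*o^2 - 160*o + 128) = (o - 4)*(o - 2)*(o - 1)*(o^3 - 10*o^2 + 32*o - 32) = (o - 4)^2*(o - 2)*(o - 1)*(o^2 - 6*o + 8) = (o - 4)^3*(o - 2)*(o - 1)*(o - 2)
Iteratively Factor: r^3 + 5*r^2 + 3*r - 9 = (r + 3)*(r^2 + 2*r - 3) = (r + 3)^2*(r - 1)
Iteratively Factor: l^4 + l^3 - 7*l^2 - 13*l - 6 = (l + 1)*(l^3 - 7*l - 6) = (l + 1)*(l + 2)*(l^2 - 2*l - 3) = (l - 3)*(l + 1)*(l + 2)*(l + 1)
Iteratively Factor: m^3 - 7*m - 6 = (m + 2)*(m^2 - 2*m - 3) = (m - 3)*(m + 2)*(m + 1)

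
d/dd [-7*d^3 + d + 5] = 1 - 21*d^2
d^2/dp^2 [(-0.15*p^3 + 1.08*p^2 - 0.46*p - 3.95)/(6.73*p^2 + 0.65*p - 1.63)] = (-1.4210854715202e-14*p^5 - 54.536108*p^3 - 1001.403228*p^2 - 136.343784*p - 85.235796)/(304.821217*p^6 + 88.321155*p^5 - 212.952006*p^4 - 42.507985*p^3 + 51.576786*p^2 + 5.180955*p - 4.330747)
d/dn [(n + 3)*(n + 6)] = 2*n + 9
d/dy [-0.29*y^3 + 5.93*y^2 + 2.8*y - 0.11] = -0.87*y^2 + 11.86*y + 2.8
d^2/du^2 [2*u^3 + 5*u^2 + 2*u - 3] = 12*u + 10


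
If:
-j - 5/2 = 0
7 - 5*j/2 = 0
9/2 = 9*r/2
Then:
No Solution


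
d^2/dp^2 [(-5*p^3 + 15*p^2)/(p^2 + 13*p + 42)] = 20*(-83*p^3 - 1008*p^2 - 2646*p + 2646)/(p^6 + 39*p^5 + 633*p^4 + 5473*p^3 + 26586*p^2 + 68796*p + 74088)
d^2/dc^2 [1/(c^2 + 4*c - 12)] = 2*(-c^2 - 4*c + 4*(c + 2)^2 + 12)/(c^2 + 4*c - 12)^3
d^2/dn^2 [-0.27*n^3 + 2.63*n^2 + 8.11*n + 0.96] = 5.26 - 1.62*n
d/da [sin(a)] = cos(a)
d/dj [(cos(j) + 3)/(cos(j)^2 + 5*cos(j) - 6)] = (cos(j)^2 + 6*cos(j) + 21)*sin(j)/(cos(j)^2 + 5*cos(j) - 6)^2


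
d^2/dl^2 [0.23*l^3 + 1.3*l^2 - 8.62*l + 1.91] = 1.38*l + 2.6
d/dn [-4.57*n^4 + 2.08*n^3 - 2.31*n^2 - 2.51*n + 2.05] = -18.28*n^3 + 6.24*n^2 - 4.62*n - 2.51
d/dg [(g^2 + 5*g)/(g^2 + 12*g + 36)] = (7*g + 30)/(g^3 + 18*g^2 + 108*g + 216)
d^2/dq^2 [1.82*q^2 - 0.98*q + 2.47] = 3.64000000000000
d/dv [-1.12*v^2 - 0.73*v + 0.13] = -2.24*v - 0.73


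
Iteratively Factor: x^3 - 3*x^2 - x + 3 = (x + 1)*(x^2 - 4*x + 3) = (x - 1)*(x + 1)*(x - 3)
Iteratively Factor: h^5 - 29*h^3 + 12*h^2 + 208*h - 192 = (h + 4)*(h^4 - 4*h^3 - 13*h^2 + 64*h - 48) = (h - 1)*(h + 4)*(h^3 - 3*h^2 - 16*h + 48) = (h - 3)*(h - 1)*(h + 4)*(h^2 - 16) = (h - 4)*(h - 3)*(h - 1)*(h + 4)*(h + 4)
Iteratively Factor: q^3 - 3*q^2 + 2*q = (q)*(q^2 - 3*q + 2) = q*(q - 1)*(q - 2)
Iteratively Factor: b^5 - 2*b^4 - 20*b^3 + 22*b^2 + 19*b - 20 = (b + 4)*(b^4 - 6*b^3 + 4*b^2 + 6*b - 5) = (b - 1)*(b + 4)*(b^3 - 5*b^2 - b + 5) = (b - 5)*(b - 1)*(b + 4)*(b^2 - 1) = (b - 5)*(b - 1)^2*(b + 4)*(b + 1)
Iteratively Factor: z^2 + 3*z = (z + 3)*(z)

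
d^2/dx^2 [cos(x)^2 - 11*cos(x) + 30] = 11*cos(x) - 2*cos(2*x)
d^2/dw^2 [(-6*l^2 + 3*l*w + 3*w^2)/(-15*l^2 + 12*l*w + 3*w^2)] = -6*l/(125*l^3 + 75*l^2*w + 15*l*w^2 + w^3)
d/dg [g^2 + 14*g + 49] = 2*g + 14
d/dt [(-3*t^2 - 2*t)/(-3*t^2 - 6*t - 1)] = 2*(6*t^2 + 3*t + 1)/(9*t^4 + 36*t^3 + 42*t^2 + 12*t + 1)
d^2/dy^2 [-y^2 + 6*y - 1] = -2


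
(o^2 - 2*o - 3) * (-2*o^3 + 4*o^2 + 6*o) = -2*o^5 + 8*o^4 + 4*o^3 - 24*o^2 - 18*o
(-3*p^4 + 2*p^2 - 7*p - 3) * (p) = -3*p^5 + 2*p^3 - 7*p^2 - 3*p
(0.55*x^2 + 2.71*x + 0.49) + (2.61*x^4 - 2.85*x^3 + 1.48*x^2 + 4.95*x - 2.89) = 2.61*x^4 - 2.85*x^3 + 2.03*x^2 + 7.66*x - 2.4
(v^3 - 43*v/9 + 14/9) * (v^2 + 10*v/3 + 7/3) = v^5 + 10*v^4/3 - 22*v^3/9 - 388*v^2/27 - 161*v/27 + 98/27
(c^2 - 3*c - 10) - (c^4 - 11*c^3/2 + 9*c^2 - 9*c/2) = -c^4 + 11*c^3/2 - 8*c^2 + 3*c/2 - 10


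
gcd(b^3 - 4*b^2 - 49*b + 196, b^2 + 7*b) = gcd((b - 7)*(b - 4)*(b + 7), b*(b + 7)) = b + 7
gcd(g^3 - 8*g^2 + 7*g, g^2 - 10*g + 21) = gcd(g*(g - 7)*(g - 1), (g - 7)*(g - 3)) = g - 7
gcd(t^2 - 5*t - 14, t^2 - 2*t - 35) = t - 7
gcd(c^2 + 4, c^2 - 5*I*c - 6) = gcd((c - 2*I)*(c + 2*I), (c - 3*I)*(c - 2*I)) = c - 2*I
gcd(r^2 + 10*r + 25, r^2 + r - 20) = r + 5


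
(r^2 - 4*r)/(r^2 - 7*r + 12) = r/(r - 3)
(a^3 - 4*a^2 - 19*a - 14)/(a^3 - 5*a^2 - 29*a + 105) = (a^2 + 3*a + 2)/(a^2 + 2*a - 15)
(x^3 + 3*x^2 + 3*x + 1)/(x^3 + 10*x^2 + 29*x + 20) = (x^2 + 2*x + 1)/(x^2 + 9*x + 20)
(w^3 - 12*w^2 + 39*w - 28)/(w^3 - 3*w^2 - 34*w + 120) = (w^2 - 8*w + 7)/(w^2 + w - 30)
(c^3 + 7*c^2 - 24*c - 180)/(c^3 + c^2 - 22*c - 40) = (c^2 + 12*c + 36)/(c^2 + 6*c + 8)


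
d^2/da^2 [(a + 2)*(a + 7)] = 2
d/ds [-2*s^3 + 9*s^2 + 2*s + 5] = -6*s^2 + 18*s + 2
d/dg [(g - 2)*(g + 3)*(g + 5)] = 3*g^2 + 12*g - 1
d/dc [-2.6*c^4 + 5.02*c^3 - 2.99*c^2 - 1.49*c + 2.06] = -10.4*c^3 + 15.06*c^2 - 5.98*c - 1.49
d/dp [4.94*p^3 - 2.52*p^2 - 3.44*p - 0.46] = 14.82*p^2 - 5.04*p - 3.44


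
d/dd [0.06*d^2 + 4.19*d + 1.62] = 0.12*d + 4.19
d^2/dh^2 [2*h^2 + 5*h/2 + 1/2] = 4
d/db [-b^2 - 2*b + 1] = -2*b - 2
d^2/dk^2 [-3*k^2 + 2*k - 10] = -6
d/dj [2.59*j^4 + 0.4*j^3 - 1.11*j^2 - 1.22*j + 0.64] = 10.36*j^3 + 1.2*j^2 - 2.22*j - 1.22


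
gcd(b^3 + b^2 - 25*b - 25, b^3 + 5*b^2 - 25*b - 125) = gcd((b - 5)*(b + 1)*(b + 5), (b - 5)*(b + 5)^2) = b^2 - 25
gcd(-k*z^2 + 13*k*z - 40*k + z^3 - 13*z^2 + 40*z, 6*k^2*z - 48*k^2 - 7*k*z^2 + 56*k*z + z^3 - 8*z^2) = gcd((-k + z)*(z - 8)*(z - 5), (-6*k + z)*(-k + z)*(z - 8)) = -k*z + 8*k + z^2 - 8*z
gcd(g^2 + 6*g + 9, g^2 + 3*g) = g + 3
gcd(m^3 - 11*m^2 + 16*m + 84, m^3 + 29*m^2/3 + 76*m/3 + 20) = m + 2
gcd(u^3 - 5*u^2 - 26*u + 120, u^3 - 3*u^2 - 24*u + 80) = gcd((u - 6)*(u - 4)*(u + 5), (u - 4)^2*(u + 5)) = u^2 + u - 20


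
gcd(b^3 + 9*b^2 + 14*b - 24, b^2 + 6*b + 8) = b + 4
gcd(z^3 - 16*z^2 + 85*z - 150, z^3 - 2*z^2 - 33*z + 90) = z - 5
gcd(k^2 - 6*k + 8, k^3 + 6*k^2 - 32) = k - 2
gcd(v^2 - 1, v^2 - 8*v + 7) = v - 1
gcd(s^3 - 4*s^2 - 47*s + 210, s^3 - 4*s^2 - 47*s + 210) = s^3 - 4*s^2 - 47*s + 210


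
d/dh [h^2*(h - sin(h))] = h*(-h*cos(h) + 3*h - 2*sin(h))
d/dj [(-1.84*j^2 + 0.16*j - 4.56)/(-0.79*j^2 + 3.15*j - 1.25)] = (-5.6696*j^2 - 2.6048*j + 14.164)/(0.6241*j^4 - 4.977*j^3 + 11.8975*j^2 - 7.875*j + 1.5625)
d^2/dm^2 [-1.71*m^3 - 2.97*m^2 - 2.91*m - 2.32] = -10.26*m - 5.94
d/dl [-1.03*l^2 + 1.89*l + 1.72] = 1.89 - 2.06*l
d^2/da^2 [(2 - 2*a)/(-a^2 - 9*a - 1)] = 4*((a - 1)*(2*a + 9)^2 - (3*a + 8)*(a^2 + 9*a + 1))/(a^2 + 9*a + 1)^3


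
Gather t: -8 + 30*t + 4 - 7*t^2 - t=-7*t^2 + 29*t - 4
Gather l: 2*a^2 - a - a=2*a^2 - 2*a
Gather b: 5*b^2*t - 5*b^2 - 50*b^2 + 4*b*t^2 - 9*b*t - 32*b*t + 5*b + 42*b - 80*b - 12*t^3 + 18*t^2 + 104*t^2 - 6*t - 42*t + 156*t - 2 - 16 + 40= b^2*(5*t - 55) + b*(4*t^2 - 41*t - 33) - 12*t^3 + 122*t^2 + 108*t + 22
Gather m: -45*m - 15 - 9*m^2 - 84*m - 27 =-9*m^2 - 129*m - 42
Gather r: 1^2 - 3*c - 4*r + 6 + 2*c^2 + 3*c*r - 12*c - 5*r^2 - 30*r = 2*c^2 - 15*c - 5*r^2 + r*(3*c - 34) + 7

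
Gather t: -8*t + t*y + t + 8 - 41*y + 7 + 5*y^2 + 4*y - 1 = t*(y - 7) + 5*y^2 - 37*y + 14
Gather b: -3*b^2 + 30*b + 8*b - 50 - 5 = -3*b^2 + 38*b - 55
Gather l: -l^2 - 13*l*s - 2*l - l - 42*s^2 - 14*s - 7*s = -l^2 + l*(-13*s - 3) - 42*s^2 - 21*s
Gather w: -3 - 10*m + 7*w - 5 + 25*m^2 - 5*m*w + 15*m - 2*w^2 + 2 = 25*m^2 + 5*m - 2*w^2 + w*(7 - 5*m) - 6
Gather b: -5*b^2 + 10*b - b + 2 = -5*b^2 + 9*b + 2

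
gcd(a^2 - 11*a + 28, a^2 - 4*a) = a - 4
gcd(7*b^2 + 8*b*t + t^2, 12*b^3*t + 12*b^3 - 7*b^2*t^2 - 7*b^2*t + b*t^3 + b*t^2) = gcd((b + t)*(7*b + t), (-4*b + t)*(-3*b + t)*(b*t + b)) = 1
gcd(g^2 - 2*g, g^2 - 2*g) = g^2 - 2*g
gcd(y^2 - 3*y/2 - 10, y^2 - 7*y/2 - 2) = y - 4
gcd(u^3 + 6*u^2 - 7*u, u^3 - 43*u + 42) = u^2 + 6*u - 7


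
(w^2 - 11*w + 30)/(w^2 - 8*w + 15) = (w - 6)/(w - 3)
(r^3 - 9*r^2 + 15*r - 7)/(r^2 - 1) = (r^2 - 8*r + 7)/(r + 1)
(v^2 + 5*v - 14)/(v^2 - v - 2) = (v + 7)/(v + 1)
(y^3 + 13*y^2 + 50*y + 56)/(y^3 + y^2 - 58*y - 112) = (y + 4)/(y - 8)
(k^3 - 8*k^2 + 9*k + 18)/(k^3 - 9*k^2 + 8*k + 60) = (k^2 - 2*k - 3)/(k^2 - 3*k - 10)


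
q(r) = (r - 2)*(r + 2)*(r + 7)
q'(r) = (r - 2)*(r + 2) + (r - 2)*(r + 7) + (r + 2)*(r + 7)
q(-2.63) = 12.75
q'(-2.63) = -20.07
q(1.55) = -13.66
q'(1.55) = 24.91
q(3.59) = 94.12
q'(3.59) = 84.92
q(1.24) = -20.29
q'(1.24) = 17.97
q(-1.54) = -8.89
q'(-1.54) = -18.45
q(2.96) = 47.43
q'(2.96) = 63.72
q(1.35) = -18.18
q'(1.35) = 20.37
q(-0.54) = -23.96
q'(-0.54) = -10.69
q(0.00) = -28.00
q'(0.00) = -4.00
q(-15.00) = -1768.00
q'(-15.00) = 461.00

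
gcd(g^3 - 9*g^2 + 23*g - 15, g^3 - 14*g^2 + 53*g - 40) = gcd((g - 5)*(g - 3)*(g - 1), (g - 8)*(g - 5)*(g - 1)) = g^2 - 6*g + 5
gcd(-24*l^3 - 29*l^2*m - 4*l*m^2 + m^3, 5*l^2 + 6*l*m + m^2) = l + m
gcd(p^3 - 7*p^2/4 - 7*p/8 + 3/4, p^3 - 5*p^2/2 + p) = p^2 - 5*p/2 + 1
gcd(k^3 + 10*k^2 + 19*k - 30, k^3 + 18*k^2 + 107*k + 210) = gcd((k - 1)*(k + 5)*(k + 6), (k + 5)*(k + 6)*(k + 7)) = k^2 + 11*k + 30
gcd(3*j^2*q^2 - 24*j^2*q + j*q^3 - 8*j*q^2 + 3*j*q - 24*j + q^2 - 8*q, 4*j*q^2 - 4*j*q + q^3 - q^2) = 1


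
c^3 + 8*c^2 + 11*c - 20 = (c - 1)*(c + 4)*(c + 5)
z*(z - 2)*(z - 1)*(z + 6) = z^4 + 3*z^3 - 16*z^2 + 12*z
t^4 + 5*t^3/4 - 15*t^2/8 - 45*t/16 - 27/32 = (t - 3/2)*(t + 1/2)*(t + 3/4)*(t + 3/2)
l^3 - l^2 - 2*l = l*(l - 2)*(l + 1)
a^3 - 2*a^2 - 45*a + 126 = (a - 6)*(a - 3)*(a + 7)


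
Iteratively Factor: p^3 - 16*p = (p - 4)*(p^2 + 4*p) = (p - 4)*(p + 4)*(p)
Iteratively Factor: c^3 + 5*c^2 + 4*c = (c)*(c^2 + 5*c + 4) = c*(c + 1)*(c + 4)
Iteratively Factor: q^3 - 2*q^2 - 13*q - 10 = (q + 2)*(q^2 - 4*q - 5) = (q - 5)*(q + 2)*(q + 1)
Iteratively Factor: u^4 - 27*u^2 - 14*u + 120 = (u - 5)*(u^3 + 5*u^2 - 2*u - 24) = (u - 5)*(u + 3)*(u^2 + 2*u - 8) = (u - 5)*(u - 2)*(u + 3)*(u + 4)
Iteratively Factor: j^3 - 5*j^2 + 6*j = (j - 3)*(j^2 - 2*j) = j*(j - 3)*(j - 2)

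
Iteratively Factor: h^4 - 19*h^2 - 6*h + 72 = (h + 3)*(h^3 - 3*h^2 - 10*h + 24) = (h - 4)*(h + 3)*(h^2 + h - 6) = (h - 4)*(h - 2)*(h + 3)*(h + 3)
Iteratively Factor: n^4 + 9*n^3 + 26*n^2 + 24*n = (n + 2)*(n^3 + 7*n^2 + 12*n) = (n + 2)*(n + 4)*(n^2 + 3*n) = n*(n + 2)*(n + 4)*(n + 3)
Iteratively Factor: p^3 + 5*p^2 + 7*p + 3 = (p + 3)*(p^2 + 2*p + 1) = (p + 1)*(p + 3)*(p + 1)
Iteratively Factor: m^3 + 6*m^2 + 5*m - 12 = (m + 3)*(m^2 + 3*m - 4) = (m - 1)*(m + 3)*(m + 4)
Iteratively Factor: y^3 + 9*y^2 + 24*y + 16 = (y + 4)*(y^2 + 5*y + 4) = (y + 1)*(y + 4)*(y + 4)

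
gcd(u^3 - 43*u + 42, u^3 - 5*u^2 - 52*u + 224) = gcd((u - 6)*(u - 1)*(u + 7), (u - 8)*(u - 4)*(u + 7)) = u + 7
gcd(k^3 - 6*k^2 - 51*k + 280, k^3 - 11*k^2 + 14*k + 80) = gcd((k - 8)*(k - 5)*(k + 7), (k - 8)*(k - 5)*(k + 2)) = k^2 - 13*k + 40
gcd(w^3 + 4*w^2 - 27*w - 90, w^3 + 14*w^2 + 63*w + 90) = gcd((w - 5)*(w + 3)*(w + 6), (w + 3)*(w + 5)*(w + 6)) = w^2 + 9*w + 18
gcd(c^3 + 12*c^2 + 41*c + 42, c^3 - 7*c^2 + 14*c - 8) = 1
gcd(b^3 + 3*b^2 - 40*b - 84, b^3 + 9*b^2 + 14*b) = b^2 + 9*b + 14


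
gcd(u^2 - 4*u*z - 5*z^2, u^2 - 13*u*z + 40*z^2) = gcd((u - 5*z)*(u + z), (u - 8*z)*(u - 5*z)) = -u + 5*z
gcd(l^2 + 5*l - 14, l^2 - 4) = l - 2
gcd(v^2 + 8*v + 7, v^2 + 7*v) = v + 7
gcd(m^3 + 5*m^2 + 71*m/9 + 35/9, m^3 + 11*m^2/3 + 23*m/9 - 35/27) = m^2 + 4*m + 35/9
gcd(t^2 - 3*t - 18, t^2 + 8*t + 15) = t + 3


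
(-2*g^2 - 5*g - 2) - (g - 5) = -2*g^2 - 6*g + 3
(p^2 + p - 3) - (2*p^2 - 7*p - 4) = -p^2 + 8*p + 1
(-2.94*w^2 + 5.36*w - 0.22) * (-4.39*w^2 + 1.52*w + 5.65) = 12.9066*w^4 - 27.9992*w^3 - 7.498*w^2 + 29.9496*w - 1.243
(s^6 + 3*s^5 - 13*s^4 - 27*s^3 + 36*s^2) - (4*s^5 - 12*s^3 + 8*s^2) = s^6 - s^5 - 13*s^4 - 15*s^3 + 28*s^2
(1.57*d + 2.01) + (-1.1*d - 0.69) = 0.47*d + 1.32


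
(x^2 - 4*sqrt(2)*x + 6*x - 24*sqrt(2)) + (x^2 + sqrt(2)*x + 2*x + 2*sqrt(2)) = 2*x^2 - 3*sqrt(2)*x + 8*x - 22*sqrt(2)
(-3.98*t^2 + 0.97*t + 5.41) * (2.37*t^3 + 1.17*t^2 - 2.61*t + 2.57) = -9.4326*t^5 - 2.3577*t^4 + 24.3444*t^3 - 6.4306*t^2 - 11.6272*t + 13.9037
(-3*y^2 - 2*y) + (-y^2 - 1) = -4*y^2 - 2*y - 1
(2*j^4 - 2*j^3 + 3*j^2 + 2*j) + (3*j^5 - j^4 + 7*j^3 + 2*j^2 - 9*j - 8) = 3*j^5 + j^4 + 5*j^3 + 5*j^2 - 7*j - 8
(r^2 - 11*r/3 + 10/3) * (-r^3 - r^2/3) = -r^5 + 10*r^4/3 - 19*r^3/9 - 10*r^2/9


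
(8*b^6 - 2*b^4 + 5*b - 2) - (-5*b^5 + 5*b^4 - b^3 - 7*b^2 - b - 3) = 8*b^6 + 5*b^5 - 7*b^4 + b^3 + 7*b^2 + 6*b + 1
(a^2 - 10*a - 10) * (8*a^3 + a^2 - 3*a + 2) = 8*a^5 - 79*a^4 - 93*a^3 + 22*a^2 + 10*a - 20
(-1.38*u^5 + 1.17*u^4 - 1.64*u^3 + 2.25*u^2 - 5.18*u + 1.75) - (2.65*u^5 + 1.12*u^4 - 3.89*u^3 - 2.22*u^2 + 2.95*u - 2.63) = -4.03*u^5 + 0.0499999999999998*u^4 + 2.25*u^3 + 4.47*u^2 - 8.13*u + 4.38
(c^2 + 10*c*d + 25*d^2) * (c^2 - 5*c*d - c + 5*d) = c^4 + 5*c^3*d - c^3 - 25*c^2*d^2 - 5*c^2*d - 125*c*d^3 + 25*c*d^2 + 125*d^3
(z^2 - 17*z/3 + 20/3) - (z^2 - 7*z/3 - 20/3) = 40/3 - 10*z/3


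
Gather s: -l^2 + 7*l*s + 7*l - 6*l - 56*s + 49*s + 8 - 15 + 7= -l^2 + l + s*(7*l - 7)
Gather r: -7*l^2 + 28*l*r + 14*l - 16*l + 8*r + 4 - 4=-7*l^2 - 2*l + r*(28*l + 8)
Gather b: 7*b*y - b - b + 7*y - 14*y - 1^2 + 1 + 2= b*(7*y - 2) - 7*y + 2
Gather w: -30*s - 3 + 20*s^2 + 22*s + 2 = 20*s^2 - 8*s - 1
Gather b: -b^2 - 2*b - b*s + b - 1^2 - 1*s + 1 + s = -b^2 + b*(-s - 1)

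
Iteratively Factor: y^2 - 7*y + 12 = (y - 4)*(y - 3)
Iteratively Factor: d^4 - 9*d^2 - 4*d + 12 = (d - 3)*(d^3 + 3*d^2 - 4) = (d - 3)*(d + 2)*(d^2 + d - 2) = (d - 3)*(d + 2)^2*(d - 1)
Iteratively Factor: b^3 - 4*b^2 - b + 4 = (b - 1)*(b^2 - 3*b - 4) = (b - 1)*(b + 1)*(b - 4)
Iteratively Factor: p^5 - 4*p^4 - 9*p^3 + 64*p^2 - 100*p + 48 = (p - 1)*(p^4 - 3*p^3 - 12*p^2 + 52*p - 48) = (p - 2)*(p - 1)*(p^3 - p^2 - 14*p + 24) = (p - 2)*(p - 1)*(p + 4)*(p^2 - 5*p + 6) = (p - 2)^2*(p - 1)*(p + 4)*(p - 3)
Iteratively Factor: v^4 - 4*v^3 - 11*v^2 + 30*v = (v + 3)*(v^3 - 7*v^2 + 10*v) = (v - 5)*(v + 3)*(v^2 - 2*v) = (v - 5)*(v - 2)*(v + 3)*(v)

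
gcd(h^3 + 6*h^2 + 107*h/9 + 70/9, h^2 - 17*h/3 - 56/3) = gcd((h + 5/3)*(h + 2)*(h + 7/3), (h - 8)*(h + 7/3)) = h + 7/3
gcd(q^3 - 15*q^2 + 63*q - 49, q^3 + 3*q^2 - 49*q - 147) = q - 7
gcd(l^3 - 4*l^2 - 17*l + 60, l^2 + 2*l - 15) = l - 3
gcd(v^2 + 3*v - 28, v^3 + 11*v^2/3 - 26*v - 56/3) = v^2 + 3*v - 28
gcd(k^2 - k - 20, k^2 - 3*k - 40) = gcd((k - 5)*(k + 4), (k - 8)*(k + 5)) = 1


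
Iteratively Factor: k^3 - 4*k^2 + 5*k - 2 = (k - 1)*(k^2 - 3*k + 2) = (k - 1)^2*(k - 2)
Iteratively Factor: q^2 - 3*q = (q)*(q - 3)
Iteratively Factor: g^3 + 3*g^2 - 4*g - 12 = (g - 2)*(g^2 + 5*g + 6) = (g - 2)*(g + 3)*(g + 2)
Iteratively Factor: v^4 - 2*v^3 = (v)*(v^3 - 2*v^2) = v*(v - 2)*(v^2) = v^2*(v - 2)*(v)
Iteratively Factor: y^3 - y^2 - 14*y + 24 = (y - 3)*(y^2 + 2*y - 8) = (y - 3)*(y - 2)*(y + 4)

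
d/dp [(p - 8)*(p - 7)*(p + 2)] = 3*p^2 - 26*p + 26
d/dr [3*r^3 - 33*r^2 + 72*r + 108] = 9*r^2 - 66*r + 72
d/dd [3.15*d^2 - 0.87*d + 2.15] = 6.3*d - 0.87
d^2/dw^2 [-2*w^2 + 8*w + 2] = -4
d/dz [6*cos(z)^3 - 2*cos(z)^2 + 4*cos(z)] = 2*(-9*cos(z)^2 + 2*cos(z) - 2)*sin(z)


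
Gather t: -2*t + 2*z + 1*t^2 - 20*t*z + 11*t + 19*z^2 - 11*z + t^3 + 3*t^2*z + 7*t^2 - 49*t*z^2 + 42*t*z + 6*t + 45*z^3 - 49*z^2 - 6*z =t^3 + t^2*(3*z + 8) + t*(-49*z^2 + 22*z + 15) + 45*z^3 - 30*z^2 - 15*z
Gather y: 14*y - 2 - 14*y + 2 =0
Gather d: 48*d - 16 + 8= 48*d - 8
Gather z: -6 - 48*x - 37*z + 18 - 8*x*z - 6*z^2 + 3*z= -48*x - 6*z^2 + z*(-8*x - 34) + 12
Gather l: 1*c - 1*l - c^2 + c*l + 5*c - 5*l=-c^2 + 6*c + l*(c - 6)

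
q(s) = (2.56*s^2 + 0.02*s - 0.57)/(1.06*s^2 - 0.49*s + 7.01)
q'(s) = (0.49 - 2.12*s)*(2.56*s^2 + 0.02*s - 0.57)/(1.06*s^2 - 0.49*s + 7.01)^2 + (5.12*s + 0.02)/(1.06*s^2 - 0.49*s + 7.01) = (-1.2756*s^2 + 37.0996*s - 0.1391)/(1.1236*s^4 - 1.0388*s^3 + 15.1013*s^2 - 6.8698*s + 49.1401)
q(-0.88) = 0.17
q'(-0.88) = -0.49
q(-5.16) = 1.79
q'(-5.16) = -0.16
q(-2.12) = 0.85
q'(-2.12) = -0.51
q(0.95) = 0.23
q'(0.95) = 0.60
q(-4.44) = 1.66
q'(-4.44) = -0.21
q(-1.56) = 0.54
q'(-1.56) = -0.57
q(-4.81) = 1.73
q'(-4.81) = -0.18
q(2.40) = 1.19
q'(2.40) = 0.57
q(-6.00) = 1.90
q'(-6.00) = -0.12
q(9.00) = 2.34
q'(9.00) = 0.03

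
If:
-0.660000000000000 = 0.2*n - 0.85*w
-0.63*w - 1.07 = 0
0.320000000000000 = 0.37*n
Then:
No Solution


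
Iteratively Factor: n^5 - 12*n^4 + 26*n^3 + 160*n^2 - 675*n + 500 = (n + 4)*(n^4 - 16*n^3 + 90*n^2 - 200*n + 125) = (n - 5)*(n + 4)*(n^3 - 11*n^2 + 35*n - 25) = (n - 5)^2*(n + 4)*(n^2 - 6*n + 5) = (n - 5)^2*(n - 1)*(n + 4)*(n - 5)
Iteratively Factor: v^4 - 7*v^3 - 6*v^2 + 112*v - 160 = (v - 4)*(v^3 - 3*v^2 - 18*v + 40) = (v - 4)*(v + 4)*(v^2 - 7*v + 10) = (v - 4)*(v - 2)*(v + 4)*(v - 5)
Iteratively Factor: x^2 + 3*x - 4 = (x + 4)*(x - 1)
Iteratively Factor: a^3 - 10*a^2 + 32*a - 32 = (a - 2)*(a^2 - 8*a + 16) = (a - 4)*(a - 2)*(a - 4)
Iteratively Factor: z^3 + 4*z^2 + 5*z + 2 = (z + 2)*(z^2 + 2*z + 1) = (z + 1)*(z + 2)*(z + 1)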